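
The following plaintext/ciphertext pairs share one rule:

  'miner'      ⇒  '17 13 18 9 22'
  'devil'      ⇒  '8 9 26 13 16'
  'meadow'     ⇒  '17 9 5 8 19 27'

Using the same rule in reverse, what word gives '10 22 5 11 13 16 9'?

m is letter #13 and maps to 17: an offset of 4. Letters become their 1-based position plus 4 (so a→5, b→6, …).
Undoing it on 10 22 5 11 13 16 9: 10→(10−4)÷1=6=f, 22→(22−4)÷1=18=r, 5→(5−4)÷1=1=a, 11→(11−4)÷1=7=g, 13→(13−4)÷1=9=i, 16→(16−4)÷1=12=l, 9→(9−4)÷1=5=e.

fragile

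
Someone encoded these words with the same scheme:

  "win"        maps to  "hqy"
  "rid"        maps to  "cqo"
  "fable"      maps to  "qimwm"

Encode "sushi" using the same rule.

dcdsq

The shift depends on letter class: consonant w→h is +11, but vowel i→q is +8. The rule splits by letter class: vowels +8, consonants +11.
Applying it to sushi: s(cons)+11=d, u(vowel)+8=c, s(cons)+11=d, h(cons)+11=s, i(vowel)+8=q.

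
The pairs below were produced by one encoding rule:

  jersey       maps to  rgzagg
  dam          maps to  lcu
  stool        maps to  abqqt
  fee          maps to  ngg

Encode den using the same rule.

lgv

The shift depends on letter class: consonant j→r is +8, but vowel e→g is +2. The rule splits by letter class: vowels +2, consonants +8.
For den: d(cons)+8=l, e(vowel)+2=g, n(cons)+8=v.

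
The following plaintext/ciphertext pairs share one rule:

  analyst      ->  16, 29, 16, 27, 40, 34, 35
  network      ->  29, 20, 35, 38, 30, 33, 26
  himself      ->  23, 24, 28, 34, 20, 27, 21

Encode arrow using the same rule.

16, 33, 33, 30, 38

The number is (letter's place in the alphabet, a=1) + 15.
For arrow: a=1→16, r=18→33, r=18→33, o=15→30, w=23→38.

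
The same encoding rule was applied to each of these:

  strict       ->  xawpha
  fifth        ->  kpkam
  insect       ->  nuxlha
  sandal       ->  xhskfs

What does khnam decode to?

faith

Shifts by position in strict: pos 0: s→x (+5), pos 1: t→a (+7), pos 2: r→w (+5), pos 3: i→p (+7) — repeating every 2. It's a Vigenère-style cipher with numeric key [5,7]: position i shifts by key[i mod 2].
Reversing it on khnam: k−5=f, h−7=a, n−5=i, a−7=t, m−5=h.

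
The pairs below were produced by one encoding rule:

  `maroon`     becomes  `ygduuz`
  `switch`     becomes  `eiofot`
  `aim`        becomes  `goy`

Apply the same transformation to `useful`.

aekrax

Two shifts are in play — +6 for a/e/i/o/u, +12 for every other letter.
For useful: u(vowel)+6=a, s(cons)+12=e, e(vowel)+6=k, f(cons)+12=r, u(vowel)+6=a, l(cons)+12=x.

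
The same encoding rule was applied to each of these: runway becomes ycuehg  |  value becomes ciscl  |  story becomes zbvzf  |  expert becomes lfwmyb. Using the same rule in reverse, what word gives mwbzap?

fourth

Shifts by position in runway: pos 0: r→y (+7), pos 1: u→c (+8), pos 2: n→u (+7), pos 3: w→e (+8) — repeating every 2. It's a Vigenère-style cipher with numeric key [7,8]: position i shifts by key[i mod 2].
Decoding mwbzap: m−7=f, w−8=o, b−7=u, z−8=r, a−7=t, p−8=h.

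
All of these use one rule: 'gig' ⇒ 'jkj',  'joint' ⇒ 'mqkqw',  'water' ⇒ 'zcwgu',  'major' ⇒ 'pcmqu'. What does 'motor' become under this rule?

pqwqu

The rule splits by letter class: vowels +2, consonants +3.
Applying it to motor: m(cons)+3=p, o(vowel)+2=q, t(cons)+3=w, o(vowel)+2=q, r(cons)+3=u.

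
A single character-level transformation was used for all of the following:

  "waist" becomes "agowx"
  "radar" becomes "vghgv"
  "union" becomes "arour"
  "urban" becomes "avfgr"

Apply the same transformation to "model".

quhkp

The shift depends on letter class: consonant w→a is +4, but vowel a→g is +6. Vowels shift forward by 6 and consonants shift forward by 4.
Applying it to model: m(cons)+4=q, o(vowel)+6=u, d(cons)+4=h, e(vowel)+6=k, l(cons)+4=p.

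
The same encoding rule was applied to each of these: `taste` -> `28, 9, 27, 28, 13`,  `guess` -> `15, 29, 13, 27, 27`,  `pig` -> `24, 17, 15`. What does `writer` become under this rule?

t is letter #20 and maps to 28: an offset of 8. The number is (letter's place in the alphabet, a=1) + 8.
On writer: w=23→31, r=18→26, i=9→17, t=20→28, e=5→13, r=18→26.

31, 26, 17, 28, 13, 26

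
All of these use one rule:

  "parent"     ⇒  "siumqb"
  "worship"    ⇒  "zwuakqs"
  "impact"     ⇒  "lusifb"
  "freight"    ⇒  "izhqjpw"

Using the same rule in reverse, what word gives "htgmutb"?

elderly

Shifts by position in parent: pos 0: p→s (+3), pos 1: a→i (+8), pos 2: r→u (+3), pos 3: e→m (+8) — repeating every 2. The shifts repeat in a cycle of length 2: positions 0,1,… shift by +3, +8, then the pattern repeats.
Decoding htgmutb: h−3=e, t−8=l, g−3=d, m−8=e, u−3=r, t−8=l, b−3=y.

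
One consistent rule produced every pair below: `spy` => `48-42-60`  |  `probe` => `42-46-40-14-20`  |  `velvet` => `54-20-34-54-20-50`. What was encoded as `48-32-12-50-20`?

skate

The formula is n = 2×(alphabet index, a=1) + 10.
Undoing it on 48-32-12-50-20: 48→(48−10)÷2=19=s, 32→(32−10)÷2=11=k, 12→(12−10)÷2=1=a, 50→(50−10)÷2=20=t, 20→(20−10)÷2=5=e.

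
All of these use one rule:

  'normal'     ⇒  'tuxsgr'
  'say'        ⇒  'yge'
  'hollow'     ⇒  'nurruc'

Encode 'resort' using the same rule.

Compare letters: n→t is +6, o→u is +6, r→x is +6 — a constant shift. Every letter moves 6 places later in the alphabet, wrapping around z→a.
Applying it to resort: r+6=x, e+6=k, s+6=y, o+6=u, r+6=x, t+6=z.

xkyuxz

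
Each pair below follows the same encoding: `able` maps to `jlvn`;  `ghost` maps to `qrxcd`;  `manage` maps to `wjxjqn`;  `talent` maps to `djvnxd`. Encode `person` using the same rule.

The rule splits by letter class: vowels +9, consonants +10.
Applying it to person: p(cons)+10=z, e(vowel)+9=n, r(cons)+10=b, s(cons)+10=c, o(vowel)+9=x, n(cons)+10=x.

znbcxx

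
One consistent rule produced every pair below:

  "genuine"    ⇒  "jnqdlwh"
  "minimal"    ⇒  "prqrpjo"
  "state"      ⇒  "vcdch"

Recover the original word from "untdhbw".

Shifts by position in genuine: pos 0: g→j (+3), pos 1: e→n (+9), pos 2: n→q (+3), pos 3: u→d (+9) — repeating every 2. The shifts repeat in a cycle of length 2: positions 0,1,… shift by +3, +9, then the pattern repeats.
Decoding untdhbw: u−3=r, n−9=e, t−3=q, d−9=u, h−3=e, b−9=s, w−3=t.

request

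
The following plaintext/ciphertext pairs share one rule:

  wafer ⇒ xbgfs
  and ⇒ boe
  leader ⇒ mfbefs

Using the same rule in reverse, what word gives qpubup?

Compare letters: w→x is +1, a→b is +1, f→g is +1 — a constant shift. This is a Caesar cipher with shift 1.
Undoing it on qpubup: q−1=p, p−1=o, u−1=t, b−1=a, u−1=t, p−1=o.

potato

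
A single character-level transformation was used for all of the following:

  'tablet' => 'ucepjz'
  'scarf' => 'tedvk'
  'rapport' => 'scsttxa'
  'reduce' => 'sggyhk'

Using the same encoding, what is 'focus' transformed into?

gqfyx

Each letter shifts forward by (position + 1), i.e. 1, 2, 3, … — the shift grows by one for each successive letter.
On focus: f+1=g, o+2=q, c+3=f, u+4=y, s+5=x.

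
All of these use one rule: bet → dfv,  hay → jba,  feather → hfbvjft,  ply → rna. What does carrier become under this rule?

ebttjft

Two shifts are in play — +1 for a/e/i/o/u, +2 for every other letter.
For carrier: c(cons)+2=e, a(vowel)+1=b, r(cons)+2=t, r(cons)+2=t, i(vowel)+1=j, e(vowel)+1=f, r(cons)+2=t.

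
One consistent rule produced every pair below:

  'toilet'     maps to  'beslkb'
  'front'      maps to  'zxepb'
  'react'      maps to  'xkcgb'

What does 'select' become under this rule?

t(19)→b(1) and o(14)→e(4) fit y≡15x+2 (mod 26); the inverse of 15 mod 26 is 7. Treating letters as 0–25, the rule is x ↦ 15x + 2 (mod 26).
Applying it to select: s(18)→15·18+2≡12=m; e(4)→15·4+2≡10=k; l(11)→15·11+2≡11=l; e(4)→15·4+2≡10=k; c(2)→15·2+2≡6=g; t(19)→15·19+2≡1=b (all mod 26).

mklkgb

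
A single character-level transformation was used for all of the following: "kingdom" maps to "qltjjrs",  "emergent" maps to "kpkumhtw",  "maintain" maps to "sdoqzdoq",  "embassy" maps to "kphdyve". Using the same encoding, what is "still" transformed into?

ywoor

It's a Vigenère-style cipher with numeric key [6,3]: position i shifts by key[i mod 2].
For still: s+6=y, t+3=w, i+6=o, l+3=o, l+6=r.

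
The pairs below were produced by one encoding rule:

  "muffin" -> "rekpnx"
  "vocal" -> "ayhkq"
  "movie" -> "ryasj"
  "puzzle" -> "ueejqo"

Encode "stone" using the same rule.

xdtxj

Shifts by position in muffin: pos 0: m→r (+5), pos 1: u→e (+10), pos 2: f→k (+5), pos 3: f→p (+10) — repeating every 2. A repeating key of period 2 is used — shifts +5, +10 over and over.
Applying it to stone: s+5=x, t+10=d, o+5=t, n+10=x, e+5=j.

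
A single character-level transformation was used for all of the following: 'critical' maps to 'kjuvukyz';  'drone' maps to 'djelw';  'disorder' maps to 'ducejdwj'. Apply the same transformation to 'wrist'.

ajucv

c(2)→k(10) and r(17)→j(9) fit y≡19x+24 (mod 26); the inverse of 19 mod 26 is 11. This is an affine cipher: with a=0,…,z=25, each position x becomes (19x+24) mod 26.
For wrist: w(22)→19·22+24≡0=a; r(17)→19·17+24≡9=j; i(8)→19·8+24≡20=u; s(18)→19·18+24≡2=c; t(19)→19·19+24≡21=v (all mod 26).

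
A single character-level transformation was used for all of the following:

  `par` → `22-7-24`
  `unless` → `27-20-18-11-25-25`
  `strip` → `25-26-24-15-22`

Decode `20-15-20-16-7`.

The number is (letter's place in the alphabet, a=1) + 6.
Undoing it on 20-15-20-16-7: 20→(20−6)÷1=14=n, 15→(15−6)÷1=9=i, 20→(20−6)÷1=14=n, 16→(16−6)÷1=10=j, 7→(7−6)÷1=1=a.

ninja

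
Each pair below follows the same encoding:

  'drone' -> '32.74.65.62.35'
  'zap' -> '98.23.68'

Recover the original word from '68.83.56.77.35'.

With a=1..z=26, the number is 3·pos + 20.
Undoing it on 68.83.56.77.35: 68→(68−20)÷3=16=p, 83→(83−20)÷3=21=u, 56→(56−20)÷3=12=l, 77→(77−20)÷3=19=s, 35→(35−20)÷3=5=e.

pulse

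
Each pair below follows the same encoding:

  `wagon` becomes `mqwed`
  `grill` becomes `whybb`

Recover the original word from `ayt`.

kid

Every letter moves 16 places later in the alphabet, wrapping around z→a.
Undoing it on ayt: a−16=k, y−16=i, t−16=d.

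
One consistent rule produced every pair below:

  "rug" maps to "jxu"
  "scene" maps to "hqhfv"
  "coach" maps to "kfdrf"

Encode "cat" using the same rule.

wdf

Read the word backwards and shift each letter +3.
Applying it to cat: reverse → tac; then shift: t+3=w, a+3=d, c+3=f.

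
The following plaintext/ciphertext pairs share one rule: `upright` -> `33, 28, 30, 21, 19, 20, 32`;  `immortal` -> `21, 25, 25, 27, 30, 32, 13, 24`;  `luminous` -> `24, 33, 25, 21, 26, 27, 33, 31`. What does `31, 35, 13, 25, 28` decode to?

swamp

u is letter #21 and maps to 33: an offset of 12. The number is (letter's place in the alphabet, a=1) + 12.
Reversing it on 31, 35, 13, 25, 28: 31→(31−12)÷1=19=s, 35→(35−12)÷1=23=w, 13→(13−12)÷1=1=a, 25→(25−12)÷1=13=m, 28→(28−12)÷1=16=p.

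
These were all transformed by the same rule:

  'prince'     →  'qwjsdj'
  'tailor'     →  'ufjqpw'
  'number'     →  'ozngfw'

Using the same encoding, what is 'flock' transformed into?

Shifts by position in prince: pos 0: p→q (+1), pos 1: r→w (+5), pos 2: i→j (+1), pos 3: n→s (+5) — repeating every 2. A repeating key of period 2 is used — shifts +1, +5 over and over.
Applying it to flock: f+1=g, l+5=q, o+1=p, c+5=h, k+1=l.

gqphl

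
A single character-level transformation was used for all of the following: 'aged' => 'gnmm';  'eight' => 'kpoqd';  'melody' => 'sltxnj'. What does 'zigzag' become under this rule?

In aged: a→g is +6, g→n is +7, e→m is +8, d→m is +9 — the shift increases by 1 each position. Letter i (0-indexed) is shifted by i+6, so successive shifts are 6, 7, 8, ….
On zigzag: z+6=f, i+7=p, g+8=o, z+9=i, a+10=k, g+11=r.

fpoikr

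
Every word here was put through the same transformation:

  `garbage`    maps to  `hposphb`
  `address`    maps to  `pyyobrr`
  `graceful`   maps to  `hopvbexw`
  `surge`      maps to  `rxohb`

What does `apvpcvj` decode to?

vacancy

Each letter's alphabet position (a=0..z=25) is mapped through 3·x+15 mod 26 — an affine cipher.
Decoding apvpcvj: a(0)→9·(0−15)≡21=v; p(15)→9·(15−15)≡0=a; v(21)→9·(21−15)≡2=c; p(15)→9·(15−15)≡0=a; c(2)→9·(2−15)≡13=n; v(21)→9·(21−15)≡2=c; j(9)→9·(9−15)≡24=y (all mod 26).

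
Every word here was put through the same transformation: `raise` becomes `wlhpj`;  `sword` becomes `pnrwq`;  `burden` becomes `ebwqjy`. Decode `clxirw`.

factor

r(17)→w(22) and a(0)→l(11) fit y≡19x+11 (mod 26); the inverse of 19 mod 26 is 11. This is an affine cipher: with a=0,…,z=25, each position x becomes (19x+11) mod 26.
Undoing it on clxirw: c(2)→11·(2−11)≡5=f; l(11)→11·(11−11)≡0=a; x(23)→11·(23−11)≡2=c; i(8)→11·(8−11)≡19=t; r(17)→11·(17−11)≡14=o; w(22)→11·(22−11)≡17=r (all mod 26).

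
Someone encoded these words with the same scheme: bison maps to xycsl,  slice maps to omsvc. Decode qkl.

bag

Two steps: reverse the string, then apply a Caesar shift of +10.
Decoding qkl: shift back: q−10=g, k−10=a, l−10=b → gab; then reverse → bag.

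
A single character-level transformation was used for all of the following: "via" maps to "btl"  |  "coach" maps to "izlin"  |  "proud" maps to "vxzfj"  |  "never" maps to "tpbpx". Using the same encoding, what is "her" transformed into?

npx

The shift depends on letter class: consonant v→b is +6, but vowel i→t is +11. The rule splits by letter class: vowels +11, consonants +6.
For her: h(cons)+6=n, e(vowel)+11=p, r(cons)+6=x.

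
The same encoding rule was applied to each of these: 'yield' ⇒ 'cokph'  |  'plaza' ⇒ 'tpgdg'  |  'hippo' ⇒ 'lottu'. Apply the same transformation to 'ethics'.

kxlogw

The shift depends on letter class: consonant y→c is +4, but vowel i→o is +6. Vowels shift forward by 6 and consonants shift forward by 4.
Applying it to ethics: e(vowel)+6=k, t(cons)+4=x, h(cons)+4=l, i(vowel)+6=o, c(cons)+4=g, s(cons)+4=w.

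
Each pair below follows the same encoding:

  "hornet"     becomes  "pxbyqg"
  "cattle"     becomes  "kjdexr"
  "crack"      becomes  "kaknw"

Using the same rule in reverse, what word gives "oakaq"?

Letter i (0-indexed) is shifted by i+8, so successive shifts are 8, 9, 10, ….
Undoing it on oakaq: o−8=g, a−9=r, k−10=a, a−11=p, q−12=e.

grape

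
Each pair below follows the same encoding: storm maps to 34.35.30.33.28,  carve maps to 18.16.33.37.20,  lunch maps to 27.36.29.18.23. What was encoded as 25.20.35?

s is letter #19 and maps to 34: an offset of 15. The number is (letter's place in the alphabet, a=1) + 15.
Reversing it on 25.20.35: 25→(25−15)÷1=10=j, 20→(20−15)÷1=5=e, 35→(35−15)÷1=20=t.

jet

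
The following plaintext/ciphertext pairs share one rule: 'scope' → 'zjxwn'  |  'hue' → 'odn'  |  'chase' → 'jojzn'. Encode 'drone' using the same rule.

kyxun

The shift depends on letter class: consonant s→z is +7, but vowel o→x is +9. The rule splits by letter class: vowels +9, consonants +7.
On drone: d(cons)+7=k, r(cons)+7=y, o(vowel)+9=x, n(cons)+7=u, e(vowel)+9=n.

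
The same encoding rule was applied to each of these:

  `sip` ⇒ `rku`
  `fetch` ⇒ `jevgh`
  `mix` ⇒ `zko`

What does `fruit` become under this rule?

vkwth

The output letters match the input read backwards, each shifted +2: sip reversed is pis. Read the word backwards and shift each letter +2.
Applying it to fruit: reverse → tiurf; then shift: t+2=v, i+2=k, u+2=w, r+2=t, f+2=h.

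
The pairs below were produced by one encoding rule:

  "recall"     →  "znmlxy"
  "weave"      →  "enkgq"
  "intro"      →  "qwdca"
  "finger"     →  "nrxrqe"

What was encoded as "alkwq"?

scale

Each letter shifts forward by (position + 8), i.e. 8, 9, 10, … — the shift grows by one for each successive letter.
Decoding alkwq: a−8=s, l−9=c, k−10=a, w−11=l, q−12=e.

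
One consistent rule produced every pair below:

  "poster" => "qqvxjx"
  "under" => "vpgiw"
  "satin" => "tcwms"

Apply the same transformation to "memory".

The shift increases by 1 at each position, starting from +1: 1, 2, 3, ….
Applying it to memory: m+1=n, e+2=g, m+3=p, o+4=s, r+5=w, y+6=e.

ngpswe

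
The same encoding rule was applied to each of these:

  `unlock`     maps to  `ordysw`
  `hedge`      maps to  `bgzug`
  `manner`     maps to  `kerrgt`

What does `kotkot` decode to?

u(20)→o(14) and n(13)→r(17) fit y≡7x+4 (mod 26); the inverse of 7 mod 26 is 15. Treating letters as 0–25, the rule is x ↦ 7x + 4 (mod 26).
Undoing it on kotkot: k(10)→15·(10−4)≡12=m; o(14)→15·(14−4)≡20=u; t(19)→15·(19−4)≡17=r; k(10)→15·(10−4)≡12=m; o(14)→15·(14−4)≡20=u; t(19)→15·(19−4)≡17=r (all mod 26).

murmur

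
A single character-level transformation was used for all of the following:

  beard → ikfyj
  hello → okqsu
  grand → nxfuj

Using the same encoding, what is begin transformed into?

iklpt

Shifts by position in beard: pos 0: b→i (+7), pos 1: e→k (+6), pos 2: a→f (+5), pos 3: r→y (+7), pos 4: d→j (+6) — repeating every 3. A repeating key of period 3 is used — shifts +7, +6, +5 over and over.
For begin: b+7=i, e+6=k, g+5=l, i+7=p, n+6=t.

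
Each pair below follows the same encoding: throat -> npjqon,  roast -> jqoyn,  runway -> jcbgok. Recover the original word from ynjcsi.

struck

t(19)→n(13) and h(7)→p(15) fit y≡15x+14 (mod 26); the inverse of 15 mod 26 is 7. Treating letters as 0–25, the rule is x ↦ 15x + 14 (mod 26).
Reversing it on ynjcsi: y(24)→7·(24−14)≡18=s; n(13)→7·(13−14)≡19=t; j(9)→7·(9−14)≡17=r; c(2)→7·(2−14)≡20=u; s(18)→7·(18−14)≡2=c; i(8)→7·(8−14)≡10=k (all mod 26).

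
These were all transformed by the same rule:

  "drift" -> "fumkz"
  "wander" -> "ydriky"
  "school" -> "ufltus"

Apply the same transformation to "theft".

vkikz

In drift: d→f is +2, r→u is +3, i→m is +4, f→k is +5 — the shift increases by 1 each position. Each letter shifts forward by (position + 2), i.e. 2, 3, 4, … — the shift grows by one for each successive letter.
For theft: t+2=v, h+3=k, e+4=i, f+5=k, t+6=z.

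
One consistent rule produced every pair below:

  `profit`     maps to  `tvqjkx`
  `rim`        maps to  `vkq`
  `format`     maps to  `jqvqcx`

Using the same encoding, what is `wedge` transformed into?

The shift depends on letter class: consonant p→t is +4, but vowel o→q is +2. The rule splits by letter class: vowels +2, consonants +4.
Applying it to wedge: w(cons)+4=a, e(vowel)+2=g, d(cons)+4=h, g(cons)+4=k, e(vowel)+2=g.

aghkg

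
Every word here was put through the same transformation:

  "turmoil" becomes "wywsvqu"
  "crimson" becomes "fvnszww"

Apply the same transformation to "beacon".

In turmoil: t→w is +3, u→y is +4, r→w is +5, m→s is +6 — the shift increases by 1 each position. Each letter shifts forward by (position + 3), i.e. 3, 4, 5, … — the shift grows by one for each successive letter.
For beacon: b+3=e, e+4=i, a+5=f, c+6=i, o+7=v, n+8=v.

eifivv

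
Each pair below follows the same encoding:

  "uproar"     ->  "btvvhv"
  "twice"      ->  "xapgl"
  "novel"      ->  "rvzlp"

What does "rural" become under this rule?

vbvhp

The shift depends on letter class: consonant p→t is +4, but vowel u→b is +7. The rule splits by letter class: vowels +7, consonants +4.
Applying it to rural: r(cons)+4=v, u(vowel)+7=b, r(cons)+4=v, a(vowel)+7=h, l(cons)+4=p.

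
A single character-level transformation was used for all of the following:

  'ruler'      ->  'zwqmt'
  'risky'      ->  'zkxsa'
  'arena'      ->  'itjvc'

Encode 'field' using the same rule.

Shifts by position in ruler: pos 0: r→z (+8), pos 1: u→w (+2), pos 2: l→q (+5), pos 3: e→m (+8), pos 4: r→t (+2) — repeating every 3. The shifts repeat in a cycle of length 3: positions 0,1,… shift by +8, +2, +5, then the pattern repeats.
Applying it to field: f+8=n, i+2=k, e+5=j, l+8=t, d+2=f.

nkjtf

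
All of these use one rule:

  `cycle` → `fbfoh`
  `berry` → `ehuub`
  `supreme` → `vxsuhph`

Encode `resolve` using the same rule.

uhvroyh

Compare letters: c→f is +3, y→b is +3, c→f is +3 — a constant shift. Each letter is shifted forward by 3 in the alphabet (a Caesar shift of +3).
For resolve: r+3=u, e+3=h, s+3=v, o+3=r, l+3=o, v+3=y, e+3=h.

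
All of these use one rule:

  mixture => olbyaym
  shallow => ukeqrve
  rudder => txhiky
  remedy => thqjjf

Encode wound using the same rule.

yrysj

Each letter shifts forward by (position + 2), i.e. 2, 3, 4, … — the shift grows by one for each successive letter.
On wound: w+2=y, o+3=r, u+4=y, n+5=s, d+6=j.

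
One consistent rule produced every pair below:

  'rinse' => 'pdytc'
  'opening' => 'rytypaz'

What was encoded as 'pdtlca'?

praise

The output letters match the input read backwards, each shifted +11: rinse reversed is esnir. Two steps: reverse the string, then apply a Caesar shift of +11.
Reversing it on pdtlca: shift back: p−11=e, d−11=s, t−11=i, l−11=a, c−11=r, a−11=p → esiarp; then reverse → praise.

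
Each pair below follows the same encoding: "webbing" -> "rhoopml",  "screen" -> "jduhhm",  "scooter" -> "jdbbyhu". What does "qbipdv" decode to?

policy

This is an affine cipher: with a=0,…,z=25, each position x becomes (15x+25) mod 26.
Reversing it on qbipdv: q(16)→7·(16−25)≡15=p; b(1)→7·(1−25)≡14=o; i(8)→7·(8−25)≡11=l; p(15)→7·(15−25)≡8=i; d(3)→7·(3−25)≡2=c; v(21)→7·(21−25)≡24=y (all mod 26).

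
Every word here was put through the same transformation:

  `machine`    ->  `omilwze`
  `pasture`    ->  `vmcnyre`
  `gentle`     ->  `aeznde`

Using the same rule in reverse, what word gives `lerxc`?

m(12)→o(14) and a(0)→m(12) fit y≡11x+12 (mod 26); the inverse of 11 mod 26 is 19. Each letter's alphabet position (a=0..z=25) is mapped through 11·x+12 mod 26 — an affine cipher.
Decoding lerxc: l(11)→19·(11−12)≡7=h; e(4)→19·(4−12)≡4=e; r(17)→19·(17−12)≡17=r; x(23)→19·(23−12)≡1=b; c(2)→19·(2−12)≡18=s (all mod 26).

herbs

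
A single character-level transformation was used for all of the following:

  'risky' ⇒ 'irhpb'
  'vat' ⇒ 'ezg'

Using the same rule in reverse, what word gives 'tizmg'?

grant

Each pair mirrors across the alphabet (r↔i, i↔r, s↔h): positions sum to 25. This is the alphabet-reversal cipher (Atbash): a becomes z, b becomes y, etc.
Undoing it on tizmg: t↔g, i↔r, z↔a, m↔n, g↔t.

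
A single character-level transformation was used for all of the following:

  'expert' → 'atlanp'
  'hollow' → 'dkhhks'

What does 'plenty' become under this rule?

Compare letters: e→a is +22, x→t is +22, p→l is +22 — a constant shift. Each letter is shifted forward by 22 in the alphabet (a Caesar shift of +22).
On plenty: p+22=l, l+22=h, e+22=a, n+22=j, t+22=p, y+22=u.

lhajpu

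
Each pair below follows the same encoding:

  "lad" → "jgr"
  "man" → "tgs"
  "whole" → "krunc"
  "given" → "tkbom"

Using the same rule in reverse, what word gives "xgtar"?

The output letters match the input read backwards, each shifted +6: lad reversed is dal. Two steps: reverse the string, then apply a Caesar shift of +6.
Reversing it on xgtar: shift back: x−6=r, g−6=a, t−6=n, a−6=u, r−6=l → ranul; then reverse → lunar.

lunar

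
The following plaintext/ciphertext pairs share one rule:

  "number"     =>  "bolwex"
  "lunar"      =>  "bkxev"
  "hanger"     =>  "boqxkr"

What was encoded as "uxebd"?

trunk

Read the word backwards and shift each letter +10.
Reversing it on uxebd: shift back: u−10=k, x−10=n, e−10=u, b−10=r, d−10=t → knurt; then reverse → trunk.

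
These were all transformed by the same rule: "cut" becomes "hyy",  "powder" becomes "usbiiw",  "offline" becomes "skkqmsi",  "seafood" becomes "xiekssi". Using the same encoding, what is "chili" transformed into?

hmmqm

The rule splits by letter class: vowels +4, consonants +5.
Applying it to chili: c(cons)+5=h, h(cons)+5=m, i(vowel)+4=m, l(cons)+5=q, i(vowel)+4=m.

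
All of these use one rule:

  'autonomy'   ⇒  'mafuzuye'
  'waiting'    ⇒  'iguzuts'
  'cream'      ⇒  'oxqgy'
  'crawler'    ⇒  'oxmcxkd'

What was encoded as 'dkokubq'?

Shifts by position in autonomy: pos 0: a→m (+12), pos 1: u→a (+6), pos 2: t→f (+12), pos 3: o→u (+6) — repeating every 2. A repeating key of period 2 is used — shifts +12, +6 over and over.
Decoding dkokubq: d−12=r, k−6=e, o−12=c, k−6=e, u−12=i, b−6=v, q−12=e.

receive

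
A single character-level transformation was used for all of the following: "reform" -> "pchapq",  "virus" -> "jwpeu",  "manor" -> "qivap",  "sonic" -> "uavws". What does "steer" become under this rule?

Each letter's alphabet position (a=0..z=25) is mapped through 5·x+8 mod 26 — an affine cipher.
Applying it to steer: s(18)→5·18+8≡20=u; t(19)→5·19+8≡25=z; e(4)→5·4+8≡2=c; e(4)→5·4+8≡2=c; r(17)→5·17+8≡15=p (all mod 26).

uzccp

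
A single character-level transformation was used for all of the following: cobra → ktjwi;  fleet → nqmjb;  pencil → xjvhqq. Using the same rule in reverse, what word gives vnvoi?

Shifts by position in cobra: pos 0: c→k (+8), pos 1: o→t (+5), pos 2: b→j (+8), pos 3: r→w (+5) — repeating every 2. The shifts repeat in a cycle of length 2: positions 0,1,… shift by +8, +5, then the pattern repeats.
Reversing it on vnvoi: v−8=n, n−5=i, v−8=n, o−5=j, i−8=a.

ninja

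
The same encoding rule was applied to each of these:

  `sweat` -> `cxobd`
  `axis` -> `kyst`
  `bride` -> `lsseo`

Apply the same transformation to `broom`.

lsypw

Shifts by position in sweat: pos 0: s→c (+10), pos 1: w→x (+1), pos 2: e→o (+10), pos 3: a→b (+1) — repeating every 2. The shifts repeat in a cycle of length 2: positions 0,1,… shift by +10, +1, then the pattern repeats.
Applying it to broom: b+10=l, r+1=s, o+10=y, o+1=p, m+10=w.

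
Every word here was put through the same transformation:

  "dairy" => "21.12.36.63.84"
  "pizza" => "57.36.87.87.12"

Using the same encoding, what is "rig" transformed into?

d(#4)→21 and a(#1)→12: differences scale by 3, so n = 3·pos + 9. With a=1..z=26, the number is 3·pos + 9.
Applying it to rig: r=18→63, i=9→36, g=7→30.

63.36.30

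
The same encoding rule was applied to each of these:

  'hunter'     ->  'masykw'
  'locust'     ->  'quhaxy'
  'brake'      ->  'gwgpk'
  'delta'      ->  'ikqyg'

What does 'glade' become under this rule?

The shift depends on letter class: consonant h→m is +5, but vowel u→a is +6. The rule splits by letter class: vowels +6, consonants +5.
For glade: g(cons)+5=l, l(cons)+5=q, a(vowel)+6=g, d(cons)+5=i, e(vowel)+6=k.

lqgik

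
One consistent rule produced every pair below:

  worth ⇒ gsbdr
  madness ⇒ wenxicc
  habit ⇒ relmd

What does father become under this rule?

pedrib

The shift depends on letter class: consonant w→g is +10, but vowel o→s is +4. Two shifts are in play — +4 for a/e/i/o/u, +10 for every other letter.
For father: f(cons)+10=p, a(vowel)+4=e, t(cons)+10=d, h(cons)+10=r, e(vowel)+4=i, r(cons)+10=b.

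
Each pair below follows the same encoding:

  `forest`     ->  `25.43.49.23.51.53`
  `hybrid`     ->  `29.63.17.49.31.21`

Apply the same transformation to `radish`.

f(#6)→25 and o(#15)→43: differences scale by 2, so n = 2·pos + 13. With a=1..z=26, the number is 2·pos + 13.
Applying it to radish: r=18→49, a=1→15, d=4→21, i=9→31, s=19→51, h=8→29.

49.15.21.31.51.29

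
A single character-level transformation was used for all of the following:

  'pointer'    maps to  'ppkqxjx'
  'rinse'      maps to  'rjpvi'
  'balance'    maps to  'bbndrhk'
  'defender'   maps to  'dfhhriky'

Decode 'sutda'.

The shift increases by 1 at each position, starting from +0: 0, 1, 2, ….
Reversing it on sutda: s−0=s, u−1=t, t−2=r, d−3=a, a−4=w.

straw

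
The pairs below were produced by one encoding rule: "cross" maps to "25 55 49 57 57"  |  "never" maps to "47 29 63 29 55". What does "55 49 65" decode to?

c(#3)→25 and r(#18)→55: differences scale by 2, so n = 2·pos + 19. With a=1..z=26, the number is 2·pos + 19.
Reversing it on 55 49 65: 55→(55−19)÷2=18=r, 49→(49−19)÷2=15=o, 65→(65−19)÷2=23=w.

row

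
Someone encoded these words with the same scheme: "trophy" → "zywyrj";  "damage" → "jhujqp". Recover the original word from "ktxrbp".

empire

In trophy: t→z is +6, r→y is +7, o→w is +8, p→y is +9 — the shift increases by 1 each position. Letter i (0-indexed) is shifted by i+6, so successive shifts are 6, 7, 8, ….
Decoding ktxrbp: k−6=e, t−7=m, x−8=p, r−9=i, b−10=r, p−11=e.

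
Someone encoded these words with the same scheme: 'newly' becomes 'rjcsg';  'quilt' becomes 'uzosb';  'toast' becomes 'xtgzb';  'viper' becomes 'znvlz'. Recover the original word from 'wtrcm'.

solve

The shift increases by 1 at each position, starting from +4: 4, 5, 6, ….
Decoding wtrcm: w−4=s, t−5=o, r−6=l, c−7=v, m−8=e.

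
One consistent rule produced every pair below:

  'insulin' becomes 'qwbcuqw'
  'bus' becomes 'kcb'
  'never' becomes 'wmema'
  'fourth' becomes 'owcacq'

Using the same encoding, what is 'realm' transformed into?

amiuv

The shift depends on letter class: consonant n→w is +9, but vowel i→q is +8. Two shifts are in play — +8 for a/e/i/o/u, +9 for every other letter.
On realm: r(cons)+9=a, e(vowel)+8=m, a(vowel)+8=i, l(cons)+9=u, m(cons)+9=v.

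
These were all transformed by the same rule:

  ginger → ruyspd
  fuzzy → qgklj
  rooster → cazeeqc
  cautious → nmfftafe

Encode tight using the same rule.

It's a Vigenère-style cipher with numeric key [11,12]: position i shifts by key[i mod 2].
For tight: t+11=e, i+12=u, g+11=r, h+12=t, t+11=e.

eurte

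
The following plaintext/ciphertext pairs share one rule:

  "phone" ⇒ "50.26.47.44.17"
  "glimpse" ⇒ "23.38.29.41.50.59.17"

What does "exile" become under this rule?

p(#16)→50 and h(#8)→26: differences scale by 3, so n = 3·pos + 2. The formula is n = 3×(alphabet index, a=1) + 2.
On exile: e=5→17, x=24→74, i=9→29, l=12→38, e=5→17.

17.74.29.38.17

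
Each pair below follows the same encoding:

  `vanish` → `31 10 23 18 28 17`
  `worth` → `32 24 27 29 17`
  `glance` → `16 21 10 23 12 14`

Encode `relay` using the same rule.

27 14 21 10 34

Each letter is replaced by its alphabet position (a=1..z=26) + 9.
On relay: r=18→27, e=5→14, l=12→21, a=1→10, y=25→34.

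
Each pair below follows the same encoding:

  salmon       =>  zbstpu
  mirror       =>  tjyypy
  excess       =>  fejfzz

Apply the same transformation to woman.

Vowels shift forward by 1 and consonants shift forward by 7.
For woman: w(cons)+7=d, o(vowel)+1=p, m(cons)+7=t, a(vowel)+1=b, n(cons)+7=u.

dptbu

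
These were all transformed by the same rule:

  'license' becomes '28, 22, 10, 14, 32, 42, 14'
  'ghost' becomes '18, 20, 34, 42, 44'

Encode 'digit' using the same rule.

12, 22, 18, 22, 44

l(#12)→28 and i(#9)→22: differences scale by 2, so n = 2·pos + 4. The formula is n = 2×(alphabet index, a=1) + 4.
On digit: d=4→12, i=9→22, g=7→18, i=9→22, t=20→44.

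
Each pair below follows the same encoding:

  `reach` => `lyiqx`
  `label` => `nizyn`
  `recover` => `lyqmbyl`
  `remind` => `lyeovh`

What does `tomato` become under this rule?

Treating letters as 0–25, the rule is x ↦ 17x + 8 (mod 26).
Applying it to tomato: t(19)→17·19+8≡19=t; o(14)→17·14+8≡12=m; m(12)→17·12+8≡4=e; a(0)→17·0+8≡8=i; t(19)→17·19+8≡19=t; o(14)→17·14+8≡12=m (all mod 26).

tmeitm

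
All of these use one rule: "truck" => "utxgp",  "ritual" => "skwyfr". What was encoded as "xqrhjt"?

wooden

In truck: t→u is +1, r→t is +2, u→x is +3, c→g is +4 — the shift increases by 1 each position. The shift increases by 1 at each position, starting from +1: 1, 2, 3, ….
Reversing it on xqrhjt: x−1=w, q−2=o, r−3=o, h−4=d, j−5=e, t−6=n.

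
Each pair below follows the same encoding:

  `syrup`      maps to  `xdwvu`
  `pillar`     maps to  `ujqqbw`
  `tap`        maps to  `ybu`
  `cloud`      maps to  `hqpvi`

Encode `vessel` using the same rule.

The shift depends on letter class: consonant s→x is +5, but vowel u→v is +1. The rule splits by letter class: vowels +1, consonants +5.
Applying it to vessel: v(cons)+5=a, e(vowel)+1=f, s(cons)+5=x, s(cons)+5=x, e(vowel)+1=f, l(cons)+5=q.

afxxfq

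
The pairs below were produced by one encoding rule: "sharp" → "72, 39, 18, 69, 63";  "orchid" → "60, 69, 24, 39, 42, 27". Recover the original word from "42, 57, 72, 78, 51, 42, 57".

Each letter becomes 3×(its alphabet position, a=1..z=26) + 15.
Undoing it on 42, 57, 72, 78, 51, 42, 57: 42→(42−15)÷3=9=i, 57→(57−15)÷3=14=n, 72→(72−15)÷3=19=s, 78→(78−15)÷3=21=u, 51→(51−15)÷3=12=l, 42→(42−15)÷3=9=i, 57→(57−15)÷3=14=n.

insulin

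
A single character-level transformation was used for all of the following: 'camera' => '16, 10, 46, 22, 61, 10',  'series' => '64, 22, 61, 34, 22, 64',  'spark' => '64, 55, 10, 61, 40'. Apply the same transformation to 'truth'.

67, 61, 70, 67, 31

c(#3)→16 and a(#1)→10: differences scale by 3, so n = 3·pos + 7. With a=1..z=26, the number is 3·pos + 7.
For truth: t=20→67, r=18→61, u=21→70, t=20→67, h=8→31.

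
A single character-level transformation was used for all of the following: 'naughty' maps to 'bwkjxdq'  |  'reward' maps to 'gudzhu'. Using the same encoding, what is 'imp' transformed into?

Read the word backwards and shift each letter +3.
Applying it to imp: reverse → pmi; then shift: p+3=s, m+3=p, i+3=l.

spl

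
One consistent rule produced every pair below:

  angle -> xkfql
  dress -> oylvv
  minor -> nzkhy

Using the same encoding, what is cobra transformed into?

rhuyx

a(0)→x(23) and n(13)→k(10) fit y≡23x+23 (mod 26); the inverse of 23 mod 26 is 17. Treating letters as 0–25, the rule is x ↦ 23x + 23 (mod 26).
Applying it to cobra: c(2)→23·2+23≡17=r; o(14)→23·14+23≡7=h; b(1)→23·1+23≡20=u; r(17)→23·17+23≡24=y; a(0)→23·0+23≡23=x (all mod 26).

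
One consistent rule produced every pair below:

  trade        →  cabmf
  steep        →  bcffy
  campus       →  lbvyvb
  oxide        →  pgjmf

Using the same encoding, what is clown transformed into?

lupfw

The shift depends on letter class: consonant t→c is +9, but vowel a→b is +1. Two shifts are in play — +1 for a/e/i/o/u, +9 for every other letter.
On clown: c(cons)+9=l, l(cons)+9=u, o(vowel)+1=p, w(cons)+9=f, n(cons)+9=w.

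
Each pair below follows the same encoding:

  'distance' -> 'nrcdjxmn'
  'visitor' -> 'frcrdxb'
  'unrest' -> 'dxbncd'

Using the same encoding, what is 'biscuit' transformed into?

lrcmdrd

The shift depends on letter class: consonant d→n is +10, but vowel i→r is +9. Vowels shift forward by 9 and consonants shift forward by 10.
For biscuit: b(cons)+10=l, i(vowel)+9=r, s(cons)+10=c, c(cons)+10=m, u(vowel)+9=d, i(vowel)+9=r, t(cons)+10=d.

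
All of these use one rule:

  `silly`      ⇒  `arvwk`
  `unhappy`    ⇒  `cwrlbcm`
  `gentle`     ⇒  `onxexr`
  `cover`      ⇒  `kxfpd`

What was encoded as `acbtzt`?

string

In silly: s→a is +8, i→r is +9, l→v is +10, l→w is +11 — the shift increases by 1 each position. The shift increases by 1 at each position, starting from +8: 8, 9, 10, ….
Decoding acbtzt: a−8=s, c−9=t, b−10=r, t−11=i, z−12=n, t−13=g.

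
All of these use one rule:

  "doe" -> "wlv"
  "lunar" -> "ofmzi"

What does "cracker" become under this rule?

xizxpvi

Each pair mirrors across the alphabet (d↔w, o↔l, e↔v): positions sum to 25. This is the alphabet-reversal cipher (Atbash): a becomes z, b becomes y, etc.
On cracker: c↔x, r↔i, a↔z, c↔x, k↔p, e↔v, r↔i.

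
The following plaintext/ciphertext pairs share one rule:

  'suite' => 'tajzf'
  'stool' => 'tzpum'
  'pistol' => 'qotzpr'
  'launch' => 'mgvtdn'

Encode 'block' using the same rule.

crpil

A repeating key of period 2 is used — shifts +1, +6 over and over.
Applying it to block: b+1=c, l+6=r, o+1=p, c+6=i, k+1=l.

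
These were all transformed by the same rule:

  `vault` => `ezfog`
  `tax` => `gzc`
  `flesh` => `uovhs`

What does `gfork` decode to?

Each pair mirrors across the alphabet (v↔e, a↔z, u↔f): positions sum to 25. This is the alphabet-reversal cipher (Atbash): a becomes z, b becomes y, etc.
Decoding gfork: g↔t, f↔u, o↔l, r↔i, k↔p.

tulip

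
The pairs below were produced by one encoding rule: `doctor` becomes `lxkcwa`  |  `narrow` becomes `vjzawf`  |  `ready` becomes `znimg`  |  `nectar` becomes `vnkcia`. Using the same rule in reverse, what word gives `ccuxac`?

utmost

A repeating key of period 2 is used — shifts +8, +9 over and over.
Undoing it on ccuxac: c−8=u, c−9=t, u−8=m, x−9=o, a−8=s, c−9=t.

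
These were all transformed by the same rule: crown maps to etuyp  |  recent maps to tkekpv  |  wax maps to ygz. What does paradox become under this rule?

The rule splits by letter class: vowels +6, consonants +2.
Applying it to paradox: p(cons)+2=r, a(vowel)+6=g, r(cons)+2=t, a(vowel)+6=g, d(cons)+2=f, o(vowel)+6=u, x(cons)+2=z.

rgtgfuz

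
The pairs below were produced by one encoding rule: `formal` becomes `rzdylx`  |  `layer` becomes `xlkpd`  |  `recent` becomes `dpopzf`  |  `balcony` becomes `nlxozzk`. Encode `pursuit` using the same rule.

The shift depends on letter class: consonant f→r is +12, but vowel o→z is +11. Vowels shift forward by 11 and consonants shift forward by 12.
On pursuit: p(cons)+12=b, u(vowel)+11=f, r(cons)+12=d, s(cons)+12=e, u(vowel)+11=f, i(vowel)+11=t, t(cons)+12=f.

bfdeftf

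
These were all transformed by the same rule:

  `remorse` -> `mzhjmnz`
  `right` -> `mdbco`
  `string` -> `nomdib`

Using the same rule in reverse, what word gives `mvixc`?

Compare letters: r→m is +21, e→z is +21, m→h is +21 — a constant shift. Each letter is shifted forward by 21 in the alphabet (a Caesar shift of +21).
Decoding mvixc: m−21=r, v−21=a, i−21=n, x−21=c, c−21=h.

ranch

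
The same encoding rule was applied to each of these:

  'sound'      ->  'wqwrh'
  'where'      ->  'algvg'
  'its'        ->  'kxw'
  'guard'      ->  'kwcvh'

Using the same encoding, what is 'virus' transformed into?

zkvww

The shift depends on letter class: consonant s→w is +4, but vowel o→q is +2. The rule splits by letter class: vowels +2, consonants +4.
For virus: v(cons)+4=z, i(vowel)+2=k, r(cons)+4=v, u(vowel)+2=w, s(cons)+4=w.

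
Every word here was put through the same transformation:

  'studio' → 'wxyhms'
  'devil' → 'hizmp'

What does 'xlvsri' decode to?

throne

Compare letters: s→w is +4, t→x is +4, u→y is +4 — a constant shift. This is a Caesar cipher with shift 4.
Decoding xlvsri: x−4=t, l−4=h, v−4=r, s−4=o, r−4=n, i−4=e.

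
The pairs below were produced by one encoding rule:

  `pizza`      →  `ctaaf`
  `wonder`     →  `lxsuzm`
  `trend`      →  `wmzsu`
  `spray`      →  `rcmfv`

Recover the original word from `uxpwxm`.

Treating letters as 0–25, the rule is x ↦ 5x + 5 (mod 26).
Decoding uxpwxm: u(20)→21·(20−5)≡3=d; x(23)→21·(23−5)≡14=o; p(15)→21·(15−5)≡2=c; w(22)→21·(22−5)≡19=t; x(23)→21·(23−5)≡14=o; m(12)→21·(12−5)≡17=r (all mod 26).

doctor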